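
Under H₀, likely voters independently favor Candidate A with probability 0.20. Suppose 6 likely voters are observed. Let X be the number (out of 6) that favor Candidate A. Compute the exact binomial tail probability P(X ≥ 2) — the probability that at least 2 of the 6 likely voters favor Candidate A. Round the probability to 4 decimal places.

X ~ Binomial(n=6, p=0.20).
P(X ≥ 2) = Σ_{j=2}^{6} C(6,j)·0.20^j·0.80^{6−j}.
= 0.245760 + 0.081920 + 0.015360 + 0.001536 + 0.000064 = 0.3446.

P = 0.3446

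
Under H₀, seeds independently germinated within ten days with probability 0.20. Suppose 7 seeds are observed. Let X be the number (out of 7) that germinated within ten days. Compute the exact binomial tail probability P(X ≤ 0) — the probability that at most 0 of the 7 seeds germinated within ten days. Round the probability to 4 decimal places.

P = 0.2097

X is binomial with n = 7 and p = 0.20.
P(X ≤ 0) = C(7,0)·0.20^0·0.80^7.
= 0.209715 = 0.2097.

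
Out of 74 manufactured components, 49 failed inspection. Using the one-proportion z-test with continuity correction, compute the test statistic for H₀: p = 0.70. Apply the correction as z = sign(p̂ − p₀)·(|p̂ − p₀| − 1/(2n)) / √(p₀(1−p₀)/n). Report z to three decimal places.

z = -0.583

p̂ = 49/74 = 0.66216. p̂ − p₀ = -0.037838.
1/(2n) = 0.006757.
Corrected numerator: |-0.037838| − 0.006757 = 0.031081.
Under H₀, SE = √(p₀(1−p₀)/n) = √(0.70·0.30/74) = √0.002837838 = 0.053271.
z = (−)0.031081/0.053271 = -0.583.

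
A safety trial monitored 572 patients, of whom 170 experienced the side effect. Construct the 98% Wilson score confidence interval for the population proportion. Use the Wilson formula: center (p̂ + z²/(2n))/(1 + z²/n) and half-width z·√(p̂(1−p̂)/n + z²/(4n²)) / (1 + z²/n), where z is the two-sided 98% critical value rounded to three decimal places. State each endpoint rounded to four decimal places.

Here p̂ = 170/572 = 0.29720 and z = 2.326 (z² = 5.410276).
Denominator 1 + z²/n = 1 + 5.410276/572 = 1.009459.
Adjusted center: (0.29720 + z²/(2n))/1.009459 = 0.29910.
Radicand: p̂(1−p̂)/n + z²/(4n²) = 0.000365163 + 0.000004134 = 0.000369297.
Half-width = 2.326·√0.000369297/1.009459 = 0.04428.
CI: 0.29910 ± 0.04428 = (0.2548, 0.3434).

(0.2548, 0.3434)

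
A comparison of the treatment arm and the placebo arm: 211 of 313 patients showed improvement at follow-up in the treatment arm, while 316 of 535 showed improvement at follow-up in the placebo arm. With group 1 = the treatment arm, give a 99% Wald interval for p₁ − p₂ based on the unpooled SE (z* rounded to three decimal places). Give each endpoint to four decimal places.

(-0.0040, 0.1710)

p̂₁ = 211/313 = 0.67412, p̂₂ = 316/535 = 0.59065; p̂₁ − p̂₂ = 0.08347.
Unpooled SE = √(p̂₁(1−p̂₁)/n₁ + p̂₂(1−p̂₂)/n₂) = √(0.000701859 + 0.000451929) = 0.033967.
z* = 2.576 at the 99% level. Margin of error = 0.08750.
So the interval runs from -0.0040 to 0.1710.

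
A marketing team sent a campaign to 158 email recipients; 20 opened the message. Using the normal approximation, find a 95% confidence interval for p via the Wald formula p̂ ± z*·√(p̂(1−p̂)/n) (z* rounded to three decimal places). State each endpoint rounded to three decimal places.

p̂ = 20/158 = 0.12658.
SE(p̂) = √(0.12658·0.87342/158) = 0.026453.
The 95% critical value is z* = 1.960.
Margin of error: 1.960 × 0.026453 = 0.05185.
Interval: 0.12658 ± 0.05185 → (0.075, 0.178).

(0.075, 0.178)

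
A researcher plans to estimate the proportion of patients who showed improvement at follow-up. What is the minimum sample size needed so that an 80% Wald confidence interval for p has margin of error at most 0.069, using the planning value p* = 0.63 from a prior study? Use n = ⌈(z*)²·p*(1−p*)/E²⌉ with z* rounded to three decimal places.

n = 81

For 80% confidence, z* = 1.282.
p*(1−p*) = 0.2331.
(z*)²·p*(1−p*)/E² = 1.643524·0.2331/0.004761 = 80.467.
Rounding up, n = 81.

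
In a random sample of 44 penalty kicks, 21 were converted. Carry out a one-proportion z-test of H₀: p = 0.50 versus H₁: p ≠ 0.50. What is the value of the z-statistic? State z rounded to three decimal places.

z = -0.302

Sample proportion p̂ = 21/44 = 0.47727.
SE₀ = √(0.50·0.50/44) = 0.075378.
z = (p̂ − p₀)/SE = (0.47727 − 0.50)/0.075378 = -0.302.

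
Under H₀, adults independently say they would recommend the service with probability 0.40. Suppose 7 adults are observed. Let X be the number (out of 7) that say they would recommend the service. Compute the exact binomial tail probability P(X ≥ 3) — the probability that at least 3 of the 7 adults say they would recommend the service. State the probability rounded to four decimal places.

P = 0.5801

X ~ Binomial(n=7, p=0.40).
P(X ≥ 3) = Σ_{j=3}^{7} C(7,j)·0.40^j·0.60^{7−j}.
= 0.290304 + 0.193536 + 0.077414 + 0.017203 + 0.001638 = 0.5801.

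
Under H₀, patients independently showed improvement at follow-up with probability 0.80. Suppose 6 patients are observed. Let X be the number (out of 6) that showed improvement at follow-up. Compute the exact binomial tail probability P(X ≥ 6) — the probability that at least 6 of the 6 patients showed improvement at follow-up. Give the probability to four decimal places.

X is binomial with n = 6 and p = 0.80.
P(X ≥ 6) = C(6,6)·0.80^6·0.20^0.
= 0.262144 = 0.2621.

P = 0.2621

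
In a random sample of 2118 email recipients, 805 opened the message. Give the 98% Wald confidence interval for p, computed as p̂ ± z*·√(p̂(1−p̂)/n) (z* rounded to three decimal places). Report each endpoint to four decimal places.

p̂ = 805/2118 = 0.38008.
Standard error of p̂: √(0.235618/2118) = √0.000111246 = 0.010547.
z* = 2.326 at the 98% level.
Margin of error: 2.326 × 0.010547 = 0.02453.
CI: 0.38008 ± 0.02453 = (0.3555, 0.4046).

(0.3555, 0.4046)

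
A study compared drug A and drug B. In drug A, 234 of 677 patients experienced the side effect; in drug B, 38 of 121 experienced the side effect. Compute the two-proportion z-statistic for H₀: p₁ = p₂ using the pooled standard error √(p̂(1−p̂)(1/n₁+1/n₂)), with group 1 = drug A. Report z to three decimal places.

z = 0.675

Sample proportions: p̂₁ = 234/677 = 0.34564 and p̂₂ = 38/121 = 0.31405.
Pooling: p̂ = 272/798 = 0.34085.
SE = √[p̂(1−p̂)(1/n₁+1/n₂)] = √[0.34085·0.65915·(1/677+1/121)] ≈ 0.046783.
z = 0.03159/0.046783 = 0.675.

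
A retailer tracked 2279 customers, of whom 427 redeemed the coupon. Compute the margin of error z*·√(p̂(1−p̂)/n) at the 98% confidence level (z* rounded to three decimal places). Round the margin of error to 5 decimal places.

ME = 0.01901

Sample proportion p̂ = 427/2279 = 0.18736.
SE = √(p̂(1−p̂)/n) = √(0.152258/2279) = 0.008174.
For 98% confidence, z* = 2.326.
ME = 2.326·0.008174 = 0.01901.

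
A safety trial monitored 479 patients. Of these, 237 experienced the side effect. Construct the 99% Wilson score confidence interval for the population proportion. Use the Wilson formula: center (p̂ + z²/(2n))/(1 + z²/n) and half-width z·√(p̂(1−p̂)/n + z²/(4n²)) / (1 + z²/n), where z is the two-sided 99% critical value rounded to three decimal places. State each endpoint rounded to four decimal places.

(0.4364, 0.5533)

p̂ = 237/479 = 0.49478; z = 2.576, so z² = 6.635776.
1 + z²/n = 1.013853.
Center = (0.49478 + 0.006927)/1.013853 = 0.49485.
Radicand: p̂(1−p̂)/n + z²/(4n²) = 0.000521864 + 0.000007230 = 0.000529094.
Half-width = 2.576·√0.000529094/1.013853 = 0.05844.
So the interval runs from 0.4364 to 0.5533.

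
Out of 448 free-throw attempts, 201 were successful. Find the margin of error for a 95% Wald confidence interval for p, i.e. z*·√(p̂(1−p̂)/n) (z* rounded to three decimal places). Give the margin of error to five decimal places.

The sample proportion is 201/448 = 0.44866.
SE(p̂) = √(0.44866·0.55134/448) = 0.023498.
z* = 1.960 at the 95% level.
So ME = 0.04606.

ME = 0.04606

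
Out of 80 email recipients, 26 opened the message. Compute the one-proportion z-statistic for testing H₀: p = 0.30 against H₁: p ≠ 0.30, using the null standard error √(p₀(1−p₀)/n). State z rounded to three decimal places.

z = 0.488

Sample proportion p̂ = 26/80 = 0.32500.
SE₀ = √(0.30·0.70/80) = 0.051235.
z = (0.32500 − 0.30)/0.051235 = 0.02500/0.051235 = 0.488.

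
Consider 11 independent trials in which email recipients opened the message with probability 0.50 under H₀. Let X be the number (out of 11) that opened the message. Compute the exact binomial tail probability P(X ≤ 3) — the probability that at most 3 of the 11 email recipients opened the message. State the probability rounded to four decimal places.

X ~ Binomial(n=11, p=0.50).
P(X ≤ 3) = C(11,0)·0.50^0·0.50^11 + C(11,1)·0.50^1·0.50^10 + C(11,2)·0.50^2·0.50^9 + C(11,3)·0.50^3·0.50^8.
= 0.000488 + 0.005371 + 0.026855 + 0.080566 = 0.1133.

P = 0.1133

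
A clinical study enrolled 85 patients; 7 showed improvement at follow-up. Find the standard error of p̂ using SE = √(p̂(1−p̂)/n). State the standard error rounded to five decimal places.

SE = 0.02982

p̂ = 7/85 = 0.08235.
p̂(1−p̂) = 0.075568.
Dividing by n and taking the root: √0.000889035 = 0.02982.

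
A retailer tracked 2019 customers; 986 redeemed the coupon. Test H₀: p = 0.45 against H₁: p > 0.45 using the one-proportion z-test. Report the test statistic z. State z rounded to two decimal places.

z = 3.46

The sample proportion is 986/2019 = 0.48836.
SE₀ = √(0.45·0.55/2019) = 0.011072.
z = (p̂ − p₀)/SE = (0.48836 − 0.45)/0.011072 = 3.46.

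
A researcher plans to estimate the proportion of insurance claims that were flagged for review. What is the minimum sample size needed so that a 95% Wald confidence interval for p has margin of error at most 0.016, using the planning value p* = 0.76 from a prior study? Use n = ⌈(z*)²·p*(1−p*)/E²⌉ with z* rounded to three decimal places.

The 95% critical value is z* = 1.960.
p*(1−p*) = 0.76·0.24 = 0.1824.
Required n before rounding: 3.841600 × 0.1824 / 0.016² = 2737.140.
⌈2737.140⌉ = 2738.

n = 2738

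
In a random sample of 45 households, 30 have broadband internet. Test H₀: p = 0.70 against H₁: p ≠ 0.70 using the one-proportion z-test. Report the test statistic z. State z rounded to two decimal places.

z = -0.49

Sample proportion p̂ = 30/45 = 0.66667.
SE₀ = √(0.70·0.30/45) = 0.068313.
z = (p̂ − p₀)/SE = (0.66667 − 0.70)/0.068313 = -0.49.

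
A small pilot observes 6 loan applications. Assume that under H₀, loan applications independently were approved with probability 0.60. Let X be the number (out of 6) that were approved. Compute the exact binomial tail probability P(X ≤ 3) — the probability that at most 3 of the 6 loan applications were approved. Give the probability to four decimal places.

P = 0.4557

X ~ Binomial(n=6, p=0.60).
P(X ≤ 3) = C(6,0)·0.60^0·0.40^6 + C(6,1)·0.60^1·0.40^5 + C(6,2)·0.60^2·0.40^4 + C(6,3)·0.60^3·0.40^3.
= 0.004096 + 0.036864 + 0.138240 + 0.276480 = 0.4557.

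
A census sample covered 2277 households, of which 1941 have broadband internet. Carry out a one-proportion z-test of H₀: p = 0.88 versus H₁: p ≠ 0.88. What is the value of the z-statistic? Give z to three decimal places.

With x = 1941 successes in n = 2277, p̂ = 0.85244.
Null standard error: √(0.88·0.12/2277) = √0.000046377 = 0.006810.
z = (0.85244 − 0.88)/0.006810 = -0.02756/0.006810 = -4.047.

z = -4.047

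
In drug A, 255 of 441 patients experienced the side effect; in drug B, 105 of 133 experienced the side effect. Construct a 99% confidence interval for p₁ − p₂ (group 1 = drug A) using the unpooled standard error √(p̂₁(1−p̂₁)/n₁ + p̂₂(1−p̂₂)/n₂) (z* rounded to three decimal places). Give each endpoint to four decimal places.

p̂₁ = 0.57823, p̂₂ = 0.78947, so the observed difference is -0.21124.
Unpooled SE = √(p̂₁(1−p̂₁)/n₁ + p̂₂(1−p̂₂)/n₂) = √(0.000553016 + 0.001249662) = 0.042458.
For 99% confidence, z* = 2.576. Margin of error = 0.10937.
CI: -0.21124 ± 0.10937 = (-0.3206, -0.1019).

(-0.3206, -0.1019)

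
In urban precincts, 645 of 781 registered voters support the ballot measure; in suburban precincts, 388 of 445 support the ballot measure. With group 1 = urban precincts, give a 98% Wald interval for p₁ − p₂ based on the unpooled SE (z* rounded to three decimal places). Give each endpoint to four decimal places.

(-0.0946, 0.0025)

p̂₁ = 0.82586, p̂₂ = 0.87191, so the observed difference is -0.04605.
SE = √(0.000184139 + 0.000250973) = √0.000435112 = 0.020859.
The 98% critical value is z* = 2.326. Margin of error = 0.04852.
Interval: -0.04605 ± 0.04852 → (-0.0946, 0.0025).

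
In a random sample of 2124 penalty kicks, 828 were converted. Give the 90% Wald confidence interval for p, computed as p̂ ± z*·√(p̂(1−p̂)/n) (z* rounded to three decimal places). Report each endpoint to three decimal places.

Sample proportion p̂ = 828/2124 = 0.38983.
SE = √(p̂(1−p̂)/n) = √(0.237863/2124) = 0.010582.
z* = 1.645 at the 90% level.
Margin = 1.645·0.010582 = 0.01741.
CI: 0.38983 ± 0.01741 = (0.372, 0.407).

(0.372, 0.407)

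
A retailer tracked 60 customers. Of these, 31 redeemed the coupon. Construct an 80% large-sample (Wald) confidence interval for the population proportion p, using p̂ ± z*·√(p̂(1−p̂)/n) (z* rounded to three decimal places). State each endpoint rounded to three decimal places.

The sample proportion is 31/60 = 0.51667.
SE = √(p̂(1−p̂)/n) = √(0.249722/60) = 0.064514.
z* = 1.282 at the 80% level.
Margin = 1.282·0.064514 = 0.08271.
CI: 0.51667 ± 0.08271 = (0.434, 0.599).

(0.434, 0.599)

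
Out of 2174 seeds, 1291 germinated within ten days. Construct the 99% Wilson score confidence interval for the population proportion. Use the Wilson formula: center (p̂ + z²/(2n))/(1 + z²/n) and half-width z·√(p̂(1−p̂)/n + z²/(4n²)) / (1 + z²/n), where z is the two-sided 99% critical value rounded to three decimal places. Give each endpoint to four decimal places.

p̂ = 1291/2174 = 0.59384; z = 2.576, so z² = 6.635776.
Denominator 1 + z²/n = 1 + 6.635776/2174 = 1.003052.
Center = (0.59384 + 0.001526)/1.003052 = 0.59355.
Radicand: p̂(1−p̂)/n + z²/(4n²) = 0.000110945 + 0.000000351 = 0.000111296.
Half-width = z·√(radicand)/denom = 2.576·0.010550/1.003052 = 0.02709.
CI: 0.59355 ± 0.02709 = (0.5665, 0.6206).

(0.5665, 0.6206)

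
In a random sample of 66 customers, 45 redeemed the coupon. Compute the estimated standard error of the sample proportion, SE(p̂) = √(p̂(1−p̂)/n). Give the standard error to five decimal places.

SE = 0.05733

p̂ = 45/66 = 0.68182.
p̂(1−p̂) = 0.216941.
Dividing by n and taking the root: √0.003286985 = 0.05733.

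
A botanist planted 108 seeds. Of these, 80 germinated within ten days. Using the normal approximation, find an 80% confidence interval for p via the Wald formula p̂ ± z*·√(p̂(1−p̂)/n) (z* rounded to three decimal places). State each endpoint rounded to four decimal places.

With x = 80 successes in n = 108, p̂ = 0.74074.
SE = √(p̂(1−p̂)/n) = √(0.192044/108) = 0.042169.
z* = 1.282 at the 80% level.
Margin = 1.282·0.042169 = 0.05406.
Interval: 0.74074 ± 0.05406 → (0.6867, 0.7948).

(0.6867, 0.7948)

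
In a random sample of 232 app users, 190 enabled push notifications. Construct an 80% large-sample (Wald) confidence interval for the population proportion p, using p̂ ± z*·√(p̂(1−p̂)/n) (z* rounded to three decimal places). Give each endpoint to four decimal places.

(0.7866, 0.8514)

With x = 190 successes in n = 232, p̂ = 0.81897.
Standard error of p̂: √(0.148261/232) = √0.000639056 = 0.025280.
z* = 1.282 at the 80% level.
Margin = 1.282·0.025280 = 0.03241.
Interval: 0.81897 ± 0.03241 → (0.7866, 0.8514).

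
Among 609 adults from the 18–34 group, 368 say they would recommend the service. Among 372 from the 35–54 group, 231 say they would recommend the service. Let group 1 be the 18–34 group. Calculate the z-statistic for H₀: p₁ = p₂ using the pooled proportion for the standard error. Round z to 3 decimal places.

p̂₁ = 368/609 = 0.60427, p̂₂ = 231/372 = 0.62097.
Pooled p̂ = (368+231)/(609+372) = 599/981 = 0.61060.
Pooled SE = √[0.2377673·0.00433021] ≈ 0.032087.
z = (p̂₁ − p̂₂)/SE = (0.60427 − 0.62097)/0.032087 = -0.01670/0.032087 = -0.520.

z = -0.520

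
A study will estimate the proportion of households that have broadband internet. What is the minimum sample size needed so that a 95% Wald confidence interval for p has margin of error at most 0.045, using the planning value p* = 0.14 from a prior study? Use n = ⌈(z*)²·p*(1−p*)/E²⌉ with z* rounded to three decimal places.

For 95% confidence, z* = 1.960.
p*(1−p*) = 0.1204.
(z*)²·p*(1−p*)/E² = 3.841600·0.1204/0.002025 = 228.409.
⌈228.409⌉ = 229.

n = 229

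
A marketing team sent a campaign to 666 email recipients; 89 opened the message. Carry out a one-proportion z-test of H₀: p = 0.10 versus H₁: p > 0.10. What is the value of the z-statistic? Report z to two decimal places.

With x = 89 successes in n = 666, p̂ = 0.13363.
Under H₀, SE = √(p₀(1−p₀)/n) = √(0.10·0.90/666) = √0.000135135 = 0.011625.
Test statistic: z = 0.03363/0.011625 = 2.89.

z = 2.89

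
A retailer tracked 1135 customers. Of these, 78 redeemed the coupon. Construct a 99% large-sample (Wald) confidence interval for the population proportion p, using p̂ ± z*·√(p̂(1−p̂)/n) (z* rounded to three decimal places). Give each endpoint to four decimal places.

The sample proportion is 78/1135 = 0.06872.
Standard error of p̂: √(0.064000/1135) = √0.000056387 = 0.007509.
For 99% confidence, z* = 2.576.
Margin of error: 2.576 × 0.007509 = 0.01934.
Interval: 0.06872 ± 0.01934 → (0.0494, 0.0881).

(0.0494, 0.0881)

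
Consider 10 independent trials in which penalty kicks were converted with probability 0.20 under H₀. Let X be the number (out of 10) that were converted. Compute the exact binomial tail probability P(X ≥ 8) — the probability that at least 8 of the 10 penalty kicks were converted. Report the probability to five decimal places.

P = 0.00008

X is binomial with n = 10 and p = 0.20.
P(X ≥ 8) = C(10,8)·0.20^8·0.80^2 + C(10,9)·0.20^9·0.80^1 + C(10,10)·0.20^10·0.80^0.
= 0.000074 + 0.000004 + 0.000000 = 0.00008.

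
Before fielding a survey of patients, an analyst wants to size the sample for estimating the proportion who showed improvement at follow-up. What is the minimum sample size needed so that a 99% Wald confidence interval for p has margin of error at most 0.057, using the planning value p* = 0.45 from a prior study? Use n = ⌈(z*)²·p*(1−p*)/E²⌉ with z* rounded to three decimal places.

z* = 2.576 at the 99% level.
p*(1−p*) = 0.2475.
(z*)²·p*(1−p*)/E² = 6.635776·0.2475/0.003249 = 505.495.
Rounding up, n = 506.

n = 506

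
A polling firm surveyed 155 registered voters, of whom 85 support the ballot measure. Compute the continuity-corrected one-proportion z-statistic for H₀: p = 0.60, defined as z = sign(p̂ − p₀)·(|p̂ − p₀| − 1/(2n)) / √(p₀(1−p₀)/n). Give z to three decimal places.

Sample proportion p̂ = 85/155 = 0.54839. p̂ − p₀ = -0.051613.
Continuity correction 1/(2n) = 1/310 = 0.003226.
Corrected numerator: |-0.051613| − 0.003226 = 0.048387.
Null standard error: √(0.60·0.40/155) = √0.001548387 = 0.039350.
z = −0.048387/0.039350 = -1.230.

z = -1.230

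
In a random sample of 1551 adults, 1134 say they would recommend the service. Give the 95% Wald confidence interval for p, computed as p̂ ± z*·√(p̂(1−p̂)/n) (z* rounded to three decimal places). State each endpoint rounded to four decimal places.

(0.7091, 0.7532)

With x = 1134 successes in n = 1551, p̂ = 0.73114.
Standard error of p̂: √(0.196574/1551) = √0.000126740 = 0.011258.
z* = 1.960 at the 95% level.
Margin of error: 1.960 × 0.011258 = 0.02207.
Interval: 0.73114 ± 0.02207 → (0.7091, 0.7532).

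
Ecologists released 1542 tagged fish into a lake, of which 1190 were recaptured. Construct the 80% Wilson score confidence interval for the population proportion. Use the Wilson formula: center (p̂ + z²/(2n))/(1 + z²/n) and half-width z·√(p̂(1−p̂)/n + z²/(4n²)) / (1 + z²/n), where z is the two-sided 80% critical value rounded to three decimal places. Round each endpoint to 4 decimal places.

Here p̂ = 1190/1542 = 0.77173 and z = 1.282 (z² = 1.643524).
Denominator 1 + z²/n = 1 + 1.643524/1542 = 1.001066.
Center = (0.77173 + 0.000533)/1.001066 = 0.77144.
Radicand: p̂(1−p̂)/n + z²/(4n²) = 0.000114245 + 0.000000173 = 0.000114418.
Half-width = 1.282·√0.000114418/1.001066 = 0.01370.
Interval: 0.77144 ± 0.01370 → (0.7577, 0.7851).

(0.7577, 0.7851)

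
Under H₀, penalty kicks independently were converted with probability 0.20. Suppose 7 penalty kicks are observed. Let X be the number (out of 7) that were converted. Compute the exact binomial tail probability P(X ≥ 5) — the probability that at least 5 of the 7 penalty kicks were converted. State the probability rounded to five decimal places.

P = 0.00467

X ~ Binomial(n=7, p=0.20).
P(X ≥ 5) = C(7,5)·0.20^5·0.80^2 + C(7,6)·0.20^6·0.80^1 + C(7,7)·0.20^7·0.80^0.
= 0.004301 + 0.000358 + 0.000013 = 0.00467.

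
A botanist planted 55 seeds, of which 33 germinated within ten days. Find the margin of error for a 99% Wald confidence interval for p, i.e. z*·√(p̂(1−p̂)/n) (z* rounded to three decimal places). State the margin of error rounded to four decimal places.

Sample proportion p̂ = 33/55 = 0.60000.
SE(p̂) = √(0.60000·0.40000/55) = 0.066058.
For 99% confidence, z* = 2.576.
ME = 2.576·0.066058 = 0.1702.

ME = 0.1702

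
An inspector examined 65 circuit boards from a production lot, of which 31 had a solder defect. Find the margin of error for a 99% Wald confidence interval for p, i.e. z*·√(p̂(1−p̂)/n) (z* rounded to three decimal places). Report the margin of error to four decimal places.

The sample proportion is 31/65 = 0.47692.
SE(p̂) = √(0.47692·0.52308/65) = 0.061951.
z* = 2.576 at the 99% level.
ME = 2.576·0.061951 = 0.1596.

ME = 0.1596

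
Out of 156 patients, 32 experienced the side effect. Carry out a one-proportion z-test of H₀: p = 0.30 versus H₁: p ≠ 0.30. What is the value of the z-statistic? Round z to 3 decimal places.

z = -2.586

With x = 32 successes in n = 156, p̂ = 0.20513.
Under H₀, SE = √(p₀(1−p₀)/n) = √(0.30·0.70/156) = √0.001346154 = 0.036690.
Test statistic: z = -0.09487/0.036690 = -2.586.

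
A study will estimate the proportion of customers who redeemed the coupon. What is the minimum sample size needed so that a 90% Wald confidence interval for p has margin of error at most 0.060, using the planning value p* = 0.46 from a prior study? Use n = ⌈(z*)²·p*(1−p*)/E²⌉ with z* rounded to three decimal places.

z* = 1.645 at the 90% level.
p*(1−p*) = 0.2484.
Required n before rounding: 2.706025 × 0.2484 / 0.060² = 186.716.
Rounding up, n = 187.

n = 187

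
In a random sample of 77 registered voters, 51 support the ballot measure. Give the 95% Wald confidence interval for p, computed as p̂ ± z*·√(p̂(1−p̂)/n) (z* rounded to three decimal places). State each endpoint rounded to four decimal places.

(0.5567, 0.7680)

Sample proportion p̂ = 51/77 = 0.66234.
SE(p̂) = √(0.66234·0.33766/77) = 0.053893.
For 95% confidence, z* = 1.960.
Margin of error: 1.960 × 0.053893 = 0.10563.
Interval: 0.66234 ± 0.10563 → (0.5567, 0.7680).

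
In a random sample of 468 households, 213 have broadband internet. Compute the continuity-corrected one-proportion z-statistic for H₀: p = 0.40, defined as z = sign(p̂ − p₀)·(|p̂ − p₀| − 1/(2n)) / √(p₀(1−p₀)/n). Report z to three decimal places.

z = 2.387

p̂ = 213/468 = 0.45513. p̂ − p₀ = 0.055128.
Continuity correction 1/(2n) = 1/936 = 0.001068.
Corrected numerator: |0.055128| − 0.001068 = 0.054060.
SE₀ = √(0.40·0.60/468) = 0.022646.
z = +0.054060/0.022646 = 2.387.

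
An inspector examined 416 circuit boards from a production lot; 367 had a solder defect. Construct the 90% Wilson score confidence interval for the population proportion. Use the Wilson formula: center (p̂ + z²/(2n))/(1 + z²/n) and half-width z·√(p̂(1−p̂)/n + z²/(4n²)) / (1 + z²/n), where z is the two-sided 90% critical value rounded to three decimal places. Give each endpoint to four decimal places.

(0.8537, 0.9058)

Here p̂ = 367/416 = 0.88221 and z = 1.645 (z² = 2.706025).
Denominator 1 + z²/n = 1 + 2.706025/416 = 1.006505.
Adjusted center: (0.88221 + z²/(2n))/1.006505 = 0.87974.
Radicand: p̂(1−p̂)/n + z²/(4n²) = 0.000249794 + 0.000003909 = 0.000253703.
Half-width = 1.645·√0.000253703/1.006505 = 0.02603.
So the interval runs from 0.8537 to 0.9058.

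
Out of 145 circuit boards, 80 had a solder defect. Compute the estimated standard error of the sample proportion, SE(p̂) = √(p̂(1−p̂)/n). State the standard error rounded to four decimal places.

SE = 0.0413

p̂ = 80/145 = 0.55172.
p̂(1−p̂) = 0.247325.
SE = √(0.247325/145) = 0.0413.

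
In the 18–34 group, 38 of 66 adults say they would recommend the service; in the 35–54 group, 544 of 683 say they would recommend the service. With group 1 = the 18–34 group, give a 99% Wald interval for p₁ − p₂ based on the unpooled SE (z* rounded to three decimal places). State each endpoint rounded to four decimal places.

(-0.3824, -0.0591)

p̂₁ = 0.57576, p̂₂ = 0.79649, so the observed difference is -0.22073.
SE = √(0.003700921 + 0.000237329) = √0.003938250 = 0.062755.
For 99% confidence, z* = 2.576. Margin of error = 0.16166.
CI: -0.22073 ± 0.16166 = (-0.3824, -0.0591).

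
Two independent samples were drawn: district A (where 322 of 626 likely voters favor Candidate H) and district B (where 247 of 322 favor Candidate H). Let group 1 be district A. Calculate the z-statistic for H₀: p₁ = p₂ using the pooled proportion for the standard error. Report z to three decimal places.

Sample proportions: p̂₁ = 322/626 = 0.51438 and p̂₂ = 247/322 = 0.76708.
Pooling: p̂ = 569/948 = 0.60021.
Pooled SE = √[0.2399578·0.00470303] ≈ 0.033594.
z = -0.25270/0.033594 = -7.522.

z = -7.522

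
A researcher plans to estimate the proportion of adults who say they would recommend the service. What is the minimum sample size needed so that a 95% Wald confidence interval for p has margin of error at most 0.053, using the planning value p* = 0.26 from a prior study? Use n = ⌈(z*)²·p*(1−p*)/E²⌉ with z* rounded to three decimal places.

n = 264

z* = 1.960 at the 95% level.
p*(1−p*) = 0.26·0.74 = 0.1924.
Required n before rounding: 3.841600 × 0.1924 / 0.053² = 263.127.
Rounding up, n = 264.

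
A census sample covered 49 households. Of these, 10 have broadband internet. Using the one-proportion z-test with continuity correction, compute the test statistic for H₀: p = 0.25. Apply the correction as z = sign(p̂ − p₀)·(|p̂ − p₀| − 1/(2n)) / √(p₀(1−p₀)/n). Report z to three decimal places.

The sample proportion is 10/49 = 0.20408. p̂ − p₀ = -0.045918.
Continuity correction 1/(2n) = 1/98 = 0.010204.
Corrected numerator: |-0.045918| − 0.010204 = 0.035714.
Null standard error: √(0.25·0.75/49) = √0.003826531 = 0.061859.
z = −0.035714/0.061859 = -0.577.

z = -0.577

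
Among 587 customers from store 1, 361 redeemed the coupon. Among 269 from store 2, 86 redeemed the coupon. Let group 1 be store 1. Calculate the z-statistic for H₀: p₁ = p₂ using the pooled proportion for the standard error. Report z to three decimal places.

z = 8.029

p̂₁ = 361/587 = 0.61499, p̂₂ = 86/269 = 0.31970.
Pooling: p̂ = 447/856 = 0.52220.
SE = √[p̂(1−p̂)(1/n₁+1/n₂)] = √[0.52220·0.47780·(1/587+1/269)] ≈ 0.036778.
z = 0.29529/0.036778 = 8.029.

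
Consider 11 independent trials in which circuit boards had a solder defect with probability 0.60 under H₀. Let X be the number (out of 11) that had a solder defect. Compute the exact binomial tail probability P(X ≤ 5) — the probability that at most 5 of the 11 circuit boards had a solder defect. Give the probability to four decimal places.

P = 0.2465

X is binomial with n = 11 and p = 0.60.
P(X ≤ 5) = Σ_{j=0}^{5} C(11,j)·0.60^j·0.40^{11−j}.
= 0.000042 + 0.000692 + 0.005190 + 0.023357 + 0.070071 + 0.147149 = 0.2465.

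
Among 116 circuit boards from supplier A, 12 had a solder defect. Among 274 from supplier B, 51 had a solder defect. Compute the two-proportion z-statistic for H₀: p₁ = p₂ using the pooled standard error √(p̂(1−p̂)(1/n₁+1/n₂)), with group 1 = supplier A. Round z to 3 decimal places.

z = -2.028

p̂₁ = 12/116 = 0.10345, p̂₂ = 51/274 = 0.18613.
Pooled p̂ = (12+51)/(116+274) = 63/390 = 0.16154.
Pooled SE = √[0.1354438·0.01227032] ≈ 0.040767.
z = (p̂₁ − p̂₂)/SE = (0.10345 − 0.18613)/0.040767 = -0.08268/0.040767 = -2.028.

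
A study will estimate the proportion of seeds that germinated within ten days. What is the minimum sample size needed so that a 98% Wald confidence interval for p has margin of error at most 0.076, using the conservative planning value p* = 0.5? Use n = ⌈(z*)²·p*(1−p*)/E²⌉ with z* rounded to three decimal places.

z* = 2.326 at the 98% level.
p*(1−p*) = 0.2500.
(z*)²·p*(1−p*)/E² = 5.410276·0.2500/0.005776 = 234.171.
⌈234.171⌉ = 235.

n = 235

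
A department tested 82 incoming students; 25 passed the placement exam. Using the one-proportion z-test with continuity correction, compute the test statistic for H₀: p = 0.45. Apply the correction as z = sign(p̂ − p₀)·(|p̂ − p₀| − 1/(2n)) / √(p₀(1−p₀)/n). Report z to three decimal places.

z = -2.531

With x = 25 successes in n = 82, p̂ = 0.30488. p̂ − p₀ = -0.145122.
1/(2n) = 0.006098.
Corrected numerator: |-0.145122| − 0.006098 = 0.139024.
Null standard error: √(0.45·0.55/82) = √0.003018293 = 0.054939.
z = −0.139024/0.054939 = -2.531.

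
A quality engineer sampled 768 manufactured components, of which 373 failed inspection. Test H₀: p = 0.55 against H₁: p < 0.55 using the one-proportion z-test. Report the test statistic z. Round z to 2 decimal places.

With x = 373 successes in n = 768, p̂ = 0.48568.
Under H₀, SE = √(p₀(1−p₀)/n) = √(0.55·0.45/768) = √0.000322266 = 0.017952.
z = (p̂ − p₀)/SE = (0.48568 − 0.55)/0.017952 = -3.58.

z = -3.58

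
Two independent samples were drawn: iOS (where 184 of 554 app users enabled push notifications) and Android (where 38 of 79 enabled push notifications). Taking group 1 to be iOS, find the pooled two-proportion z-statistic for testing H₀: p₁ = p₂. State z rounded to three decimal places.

z = -2.594

p̂₁ = 184/554 = 0.33213, p̂₂ = 38/79 = 0.48101.
Pooled p̂ = (184+38)/(554+79) = 222/633 = 0.35071.
SE = √[p̂(1−p̂)(1/n₁+1/n₂)] = √[0.35071·0.64929·(1/554+1/79)] ≈ 0.057389.
z = (p̂₁ − p̂₂)/SE = (0.33213 − 0.48101)/0.057389 = -0.14888/0.057389 = -2.594.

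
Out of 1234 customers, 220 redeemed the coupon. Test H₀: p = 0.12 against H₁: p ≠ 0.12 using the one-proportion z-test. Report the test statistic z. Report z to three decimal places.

p̂ = 220/1234 = 0.17828.
Null standard error: √(0.12·0.88/1234) = √0.000085575 = 0.009251.
Test statistic: z = 0.05828/0.009251 = 6.300.

z = 6.300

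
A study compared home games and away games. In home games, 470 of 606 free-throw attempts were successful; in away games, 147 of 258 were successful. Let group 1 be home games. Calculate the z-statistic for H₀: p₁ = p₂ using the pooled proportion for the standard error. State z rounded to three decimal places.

z = 6.127

p̂₁ = 470/606 = 0.77558, p̂₂ = 147/258 = 0.56977.
Pooling: p̂ = 617/864 = 0.71412.
SE = √[p̂(1−p̂)(1/n₁+1/n₂)] = √[0.71412·0.28588·(1/606+1/258)] ≈ 0.033588.
z = 0.20581/0.033588 = 6.127.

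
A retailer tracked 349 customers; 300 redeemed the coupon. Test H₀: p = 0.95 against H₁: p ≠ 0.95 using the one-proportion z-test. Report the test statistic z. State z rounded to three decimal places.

z = -7.749

Sample proportion p̂ = 300/349 = 0.85960.
Under H₀, SE = √(p₀(1−p₀)/n) = √(0.95·0.05/349) = √0.000136103 = 0.011666.
Test statistic: z = -0.09040/0.011666 = -7.749.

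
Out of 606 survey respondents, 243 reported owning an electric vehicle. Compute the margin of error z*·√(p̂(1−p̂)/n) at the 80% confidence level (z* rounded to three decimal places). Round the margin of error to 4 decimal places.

ME = 0.0255

Sample proportion p̂ = 243/606 = 0.40099.
SE = √(p̂(1−p̂)/n) = √(0.240197/606) = 0.019909.
z* = 1.282 at the 80% level.
So ME = 0.0255.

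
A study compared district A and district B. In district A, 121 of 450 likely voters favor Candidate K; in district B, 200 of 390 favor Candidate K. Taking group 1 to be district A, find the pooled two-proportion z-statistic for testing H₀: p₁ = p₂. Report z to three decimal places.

p̂₁ = 121/450 = 0.26889, p̂₂ = 200/390 = 0.51282.
Pooling: p̂ = 321/840 = 0.38214.
SE = √[p̂(1−p̂)(1/n₁+1/n₂)] = √[0.38214·0.61786·(1/450+1/390)] ≈ 0.033617.
z = (p̂₁ − p̂₂)/SE = (0.26889 − 0.51282)/0.033617 = -0.24393/0.033617 = -7.256.

z = -7.256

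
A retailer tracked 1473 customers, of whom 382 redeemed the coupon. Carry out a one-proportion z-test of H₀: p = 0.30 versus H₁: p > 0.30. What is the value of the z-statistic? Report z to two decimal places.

The sample proportion is 382/1473 = 0.25933.
SE₀ = √(0.30·0.70/1473) = 0.011940.
Test statistic: z = -0.04067/0.011940 = -3.41.

z = -3.41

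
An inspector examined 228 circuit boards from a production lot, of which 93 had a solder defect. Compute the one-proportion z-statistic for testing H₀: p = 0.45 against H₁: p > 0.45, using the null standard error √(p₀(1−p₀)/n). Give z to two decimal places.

Sample proportion p̂ = 93/228 = 0.40789.
SE₀ = √(0.45·0.55/228) = 0.032947.
z = (0.40789 − 0.45)/0.032947 = -0.04211/0.032947 = -1.28.

z = -1.28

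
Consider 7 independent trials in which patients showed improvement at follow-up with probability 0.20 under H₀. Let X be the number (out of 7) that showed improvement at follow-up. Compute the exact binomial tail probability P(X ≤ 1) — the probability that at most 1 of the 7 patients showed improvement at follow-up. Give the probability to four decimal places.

X is binomial with n = 7 and p = 0.20.
P(X ≤ 1) = C(7,0)·0.20^0·0.80^7 + C(7,1)·0.20^1·0.80^6.
= 0.209715 + 0.367002 = 0.5767.

P = 0.5767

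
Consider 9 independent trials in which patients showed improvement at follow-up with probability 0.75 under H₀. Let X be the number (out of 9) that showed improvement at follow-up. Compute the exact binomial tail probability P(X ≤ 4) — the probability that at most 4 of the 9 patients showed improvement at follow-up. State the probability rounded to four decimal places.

X is binomial with n = 9 and p = 0.75.
P(X ≤ 4) = Σ_{j=0}^{4} C(9,j)·0.75^j·0.25^{9−j}.
= 0.000004 + 0.000103 + 0.001236 + 0.008652 + 0.038933 = 0.0489.

P = 0.0489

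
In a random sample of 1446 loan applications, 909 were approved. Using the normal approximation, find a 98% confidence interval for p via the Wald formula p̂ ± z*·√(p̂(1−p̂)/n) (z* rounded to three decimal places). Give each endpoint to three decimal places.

(0.599, 0.658)

With x = 909 successes in n = 1446, p̂ = 0.62863.
SE = √(p̂(1−p̂)/n) = √(0.233454/1446) = 0.012706.
For 98% confidence, z* = 2.326.
Margin = 2.326·0.012706 = 0.02955.
CI: 0.62863 ± 0.02955 = (0.599, 0.658).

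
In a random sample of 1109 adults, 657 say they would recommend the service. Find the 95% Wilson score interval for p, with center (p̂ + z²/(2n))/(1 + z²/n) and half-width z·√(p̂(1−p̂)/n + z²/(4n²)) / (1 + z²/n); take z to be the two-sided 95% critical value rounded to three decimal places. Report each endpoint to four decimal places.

(0.5632, 0.6210)

p̂ = 657/1109 = 0.59243; z = 1.960, so z² = 3.841600.
Denominator 1 + z²/n = 1 + 3.841600/1109 = 1.003464.
Center = (0.59243 + 0.001732)/1.003464 = 0.59211.
Radicand: p̂(1−p̂)/n + z²/(4n²) = 0.000217725 + 0.000000781 = 0.000218506.
Half-width = z·√(radicand)/denom = 1.960·0.014782/1.003464 = 0.02887.
Interval: 0.59211 ± 0.02887 → (0.5632, 0.6210).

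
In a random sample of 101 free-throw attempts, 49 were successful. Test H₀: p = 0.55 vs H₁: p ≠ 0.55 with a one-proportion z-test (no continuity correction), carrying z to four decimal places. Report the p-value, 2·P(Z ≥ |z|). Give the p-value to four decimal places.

The sample proportion is 49/101 = 0.48515.
Under H₀, SE = √(p₀(1−p₀)/n) = √(0.55·0.45/101) = √0.002450495 = 0.049502.
z = (p̂ − p₀)/SE = (49/101 − 0.55)/0.049502 ≈ -1.3101.
p-value = 2·P(Z ≥ |z|) with z = -1.3101 → 0.1902.

p-value = 0.1902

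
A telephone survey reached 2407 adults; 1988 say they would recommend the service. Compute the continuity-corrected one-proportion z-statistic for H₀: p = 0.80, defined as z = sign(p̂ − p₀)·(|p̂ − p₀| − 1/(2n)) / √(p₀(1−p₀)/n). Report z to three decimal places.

With x = 1988 successes in n = 2407, p̂ = 0.82592. p̂ − p₀ = 0.025924.
Continuity correction 1/(2n) = 1/4814 = 0.000208.
Corrected numerator: |0.025924| − 0.000208 = 0.025716.
SE₀ = √(0.80·0.20/2407) = 0.008153.
z = +0.025716/0.008153 = 3.154.

z = 3.154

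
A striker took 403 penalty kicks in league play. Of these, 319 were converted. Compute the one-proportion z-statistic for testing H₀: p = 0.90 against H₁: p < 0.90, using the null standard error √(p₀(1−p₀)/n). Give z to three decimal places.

z = -7.256

p̂ = 319/403 = 0.79156.
Null standard error: √(0.90·0.10/403) = √0.000223325 = 0.014944.
z = (0.79156 − 0.90)/0.014944 = -0.10844/0.014944 = -7.256.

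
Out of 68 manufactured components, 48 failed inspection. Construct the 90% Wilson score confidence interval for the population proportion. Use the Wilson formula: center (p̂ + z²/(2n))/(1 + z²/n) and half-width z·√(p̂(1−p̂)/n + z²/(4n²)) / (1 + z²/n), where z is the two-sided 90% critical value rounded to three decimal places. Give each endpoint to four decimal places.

(0.6085, 0.7875)

p̂ = 48/68 = 0.70588; z = 1.645, so z² = 2.706025.
1 + z²/n = 1.039794.
Center = (0.70588 + 0.019897)/1.039794 = 0.69800.
Radicand: p̂(1−p̂)/n + z²/(4n²) = 0.003053124 + 0.000146303 = 0.003199427.
Half-width = z·√(radicand)/denom = 1.645·0.056563/1.039794 = 0.08949.
Interval: 0.69800 ± 0.08949 → (0.6085, 0.7875).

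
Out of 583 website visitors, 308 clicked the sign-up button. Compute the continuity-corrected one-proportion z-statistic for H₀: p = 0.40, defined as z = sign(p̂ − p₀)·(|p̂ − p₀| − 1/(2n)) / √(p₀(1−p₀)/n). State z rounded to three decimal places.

With x = 308 successes in n = 583, p̂ = 0.52830. p̂ − p₀ = 0.128302.
1/(2n) = 0.000858.
Corrected numerator: |0.128302| − 0.000858 = 0.127444.
Under H₀, SE = √(p₀(1−p₀)/n) = √(0.40·0.60/583) = √0.000411664 = 0.020289.
z = +0.127444/0.020289 = 6.281.

z = 6.281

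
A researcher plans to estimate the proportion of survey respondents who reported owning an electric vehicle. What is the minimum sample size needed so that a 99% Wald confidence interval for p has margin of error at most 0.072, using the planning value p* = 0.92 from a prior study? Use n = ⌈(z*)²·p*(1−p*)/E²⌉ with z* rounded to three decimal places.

n = 95

For 99% confidence, z* = 2.576.
p*(1−p*) = 0.92·0.08 = 0.0736.
Required n before rounding: 6.635776 × 0.0736 / 0.072² = 94.212.
Rounding up, n = 95.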